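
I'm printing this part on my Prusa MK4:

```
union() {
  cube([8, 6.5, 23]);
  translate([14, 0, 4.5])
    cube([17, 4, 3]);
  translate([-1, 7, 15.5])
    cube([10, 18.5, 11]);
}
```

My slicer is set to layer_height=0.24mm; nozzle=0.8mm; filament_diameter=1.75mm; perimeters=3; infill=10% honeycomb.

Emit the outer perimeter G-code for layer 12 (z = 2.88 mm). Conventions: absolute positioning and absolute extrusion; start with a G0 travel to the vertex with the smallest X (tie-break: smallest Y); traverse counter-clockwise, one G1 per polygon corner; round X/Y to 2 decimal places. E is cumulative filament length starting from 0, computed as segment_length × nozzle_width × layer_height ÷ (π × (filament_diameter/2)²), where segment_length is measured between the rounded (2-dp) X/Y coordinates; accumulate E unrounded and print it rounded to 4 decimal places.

At z = 2.88 mm: the cube (footprint 8×6.5) is included at this height; the cube at (14, 0) is absent (z outside [4.5, 7.5]); the cube at (-1, 7) is absent (z outside [15.5, 26.5]); Merging all regions: only the 8×6.5 cube is present, so the union is just that shape — 1 connected region. The outline is a single polygon with 4 vertices. Extrusion per mm of travel: 0.8 × 0.24 / (π × 0.875²) = 0.079824. Accumulating E over each segment gives final E = 2.3149.

G0 X0.00 Y0.00 Z2.88
G1 X8.00 Y0.00 E0.6386
G1 X8.00 Y6.50 E1.1575
G1 X0.00 Y6.50 E1.7960
G1 X0.00 Y0.00 E2.3149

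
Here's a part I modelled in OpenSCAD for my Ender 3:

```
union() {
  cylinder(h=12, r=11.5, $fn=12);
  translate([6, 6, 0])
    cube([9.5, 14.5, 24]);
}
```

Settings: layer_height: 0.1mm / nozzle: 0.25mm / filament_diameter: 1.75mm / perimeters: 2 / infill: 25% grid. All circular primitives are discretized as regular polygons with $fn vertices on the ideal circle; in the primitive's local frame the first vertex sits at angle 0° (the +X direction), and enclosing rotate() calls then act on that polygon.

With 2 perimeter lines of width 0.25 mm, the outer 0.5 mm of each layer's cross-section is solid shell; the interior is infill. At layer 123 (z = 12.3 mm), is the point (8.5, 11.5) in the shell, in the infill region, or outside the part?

infill

At z = 12.3 mm: the cylinder does not reach this height (z outside [0, 12]); the 9.5×14.5 cube at (6, 6) contributes its full rectangle; Merging all regions: only the 9.5×14.5 cube at (6, 6) is present, so the union is just that shape — 1 connected region. Overall, the cross-section is a single solid region. The nearest boundary edge runs (6.00, 20.50)→(6.00, 6.00); distance from the point to it = 2.50 mm. The point is inside the cross-section and 2.50 mm from the nearest boundary — more than the 0.5 mm shell width (2 × 0.25), so it's in the infill interior.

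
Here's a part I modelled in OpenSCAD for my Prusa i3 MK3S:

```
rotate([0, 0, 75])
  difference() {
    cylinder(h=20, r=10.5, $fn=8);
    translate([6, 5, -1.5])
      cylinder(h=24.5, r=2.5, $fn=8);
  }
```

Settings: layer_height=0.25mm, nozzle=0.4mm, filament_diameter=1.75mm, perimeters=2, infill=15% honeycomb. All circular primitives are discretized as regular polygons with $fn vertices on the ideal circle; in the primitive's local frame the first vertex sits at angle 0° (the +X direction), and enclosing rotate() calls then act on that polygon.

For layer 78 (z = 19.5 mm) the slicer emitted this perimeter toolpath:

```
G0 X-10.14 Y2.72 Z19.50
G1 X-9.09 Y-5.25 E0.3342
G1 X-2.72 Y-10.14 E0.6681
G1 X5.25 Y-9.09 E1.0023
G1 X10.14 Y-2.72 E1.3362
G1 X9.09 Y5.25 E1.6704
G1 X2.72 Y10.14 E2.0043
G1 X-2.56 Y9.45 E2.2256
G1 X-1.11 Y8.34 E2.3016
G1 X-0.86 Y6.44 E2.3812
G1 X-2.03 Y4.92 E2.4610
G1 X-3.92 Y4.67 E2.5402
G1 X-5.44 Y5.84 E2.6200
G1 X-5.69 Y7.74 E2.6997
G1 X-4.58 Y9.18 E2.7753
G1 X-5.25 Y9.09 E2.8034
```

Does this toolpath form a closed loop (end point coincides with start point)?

no

Start point (G0): (-10.14, 2.72). End point (last G1): the path does not return to the start — open.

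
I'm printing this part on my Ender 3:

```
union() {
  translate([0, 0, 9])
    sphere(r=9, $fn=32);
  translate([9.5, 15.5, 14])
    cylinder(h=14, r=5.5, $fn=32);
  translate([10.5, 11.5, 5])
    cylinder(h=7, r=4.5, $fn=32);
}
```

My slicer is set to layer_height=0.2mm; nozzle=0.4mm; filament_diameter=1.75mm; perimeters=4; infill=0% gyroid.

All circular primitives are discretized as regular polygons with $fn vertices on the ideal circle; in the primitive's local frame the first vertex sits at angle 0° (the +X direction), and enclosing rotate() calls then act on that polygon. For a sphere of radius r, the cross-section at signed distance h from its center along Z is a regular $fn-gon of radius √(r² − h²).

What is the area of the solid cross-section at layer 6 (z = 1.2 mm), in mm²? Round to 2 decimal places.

62.93 mm²

At z = 1.2 mm: the sphere: section is a regular 32-gon, circumradius = √(r²−h²) = √(9²−7.8²) = 4.490 (area = (32/2)·4.490²·sin(360°/32) = 62.93 mm²); the cylinder at (9.5, 15.5) is not intersected at this z (z outside [14, 28]); the cylinder at (10.5, 11.5) does not reach this height (z outside [5, 12]); Merging all regions: only the r=9 sphere is present, so the union is just that shape — area = 62.93 mm². Overall, the cross-section is a single solid region. Net area = 62.93 mm².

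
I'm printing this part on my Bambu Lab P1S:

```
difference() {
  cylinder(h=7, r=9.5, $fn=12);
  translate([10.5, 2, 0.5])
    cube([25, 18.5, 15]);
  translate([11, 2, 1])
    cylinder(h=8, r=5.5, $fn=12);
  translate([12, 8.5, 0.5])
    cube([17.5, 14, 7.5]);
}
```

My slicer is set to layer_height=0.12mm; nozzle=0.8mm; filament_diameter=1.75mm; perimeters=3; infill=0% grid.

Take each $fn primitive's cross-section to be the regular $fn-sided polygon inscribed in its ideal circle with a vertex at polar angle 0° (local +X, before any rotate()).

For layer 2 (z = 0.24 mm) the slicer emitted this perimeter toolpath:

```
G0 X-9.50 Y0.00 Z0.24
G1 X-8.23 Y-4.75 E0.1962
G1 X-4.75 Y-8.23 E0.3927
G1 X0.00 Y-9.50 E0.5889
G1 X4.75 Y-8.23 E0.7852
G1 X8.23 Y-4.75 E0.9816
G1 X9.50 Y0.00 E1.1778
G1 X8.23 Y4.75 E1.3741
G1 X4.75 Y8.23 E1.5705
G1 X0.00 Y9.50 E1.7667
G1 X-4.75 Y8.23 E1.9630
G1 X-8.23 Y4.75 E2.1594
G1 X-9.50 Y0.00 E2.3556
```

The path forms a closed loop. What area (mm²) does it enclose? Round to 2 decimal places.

270.84 mm²

Apply the shoelace formula to the sequence of (X, Y) vertices; enclosed area = 270.84 mm².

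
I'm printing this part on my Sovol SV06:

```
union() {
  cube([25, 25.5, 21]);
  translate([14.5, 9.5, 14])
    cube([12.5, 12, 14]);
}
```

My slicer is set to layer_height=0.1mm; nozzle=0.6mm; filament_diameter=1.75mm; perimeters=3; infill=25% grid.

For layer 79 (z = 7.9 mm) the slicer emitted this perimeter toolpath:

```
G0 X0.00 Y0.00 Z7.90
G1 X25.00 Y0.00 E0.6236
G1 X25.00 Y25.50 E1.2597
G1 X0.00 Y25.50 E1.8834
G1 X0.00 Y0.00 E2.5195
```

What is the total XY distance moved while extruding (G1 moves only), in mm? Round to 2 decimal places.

Sum the Euclidean lengths of each G1 segment: total = 101.00 mm.

101.00 mm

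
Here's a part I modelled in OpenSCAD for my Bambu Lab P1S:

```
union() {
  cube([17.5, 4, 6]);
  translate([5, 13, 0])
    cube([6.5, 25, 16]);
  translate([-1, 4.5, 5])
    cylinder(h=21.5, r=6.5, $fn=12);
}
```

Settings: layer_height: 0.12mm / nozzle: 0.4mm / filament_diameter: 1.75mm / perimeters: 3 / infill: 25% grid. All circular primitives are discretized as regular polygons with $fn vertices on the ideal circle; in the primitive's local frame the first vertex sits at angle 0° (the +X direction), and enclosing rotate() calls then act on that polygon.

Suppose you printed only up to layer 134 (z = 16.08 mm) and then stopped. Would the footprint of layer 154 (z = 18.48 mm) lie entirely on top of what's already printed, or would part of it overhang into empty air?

Compare the two slices. At z = 16.08: the cube is absent (z outside [0, 6]); the cube at (5, 13) does not reach this height (z outside [0, 16]); the cylinder at (-1, 4.5): section is a regular 12-gon, circumradius r=6.5 (area = (12/2)·6.500²·sin(360°/12) = 126.75 mm²); Taking the union: only the r=6.5 cylinder at (-1, 4.5) is present, so the union is just that shape — area = 126.75 mm². At z = 18.48: the cube is not intersected at this z (z outside [0, 6]); the cube at (5, 13) is absent (z outside [0, 16]); the cylinder at (-1, 4.5): section is a regular 12-gon, circumradius r=6.5 (area = (12/2)·6.500²·sin(360°/12) = 126.75 mm²); Combining (union): only the r=6.5 cylinder at (-1, 4.5) is present, so the union is just that shape — area = 126.75 mm². Checking containment: the cross-section at z = 18.48 is a subset of the cross-section at z = 16.08.

entirely on top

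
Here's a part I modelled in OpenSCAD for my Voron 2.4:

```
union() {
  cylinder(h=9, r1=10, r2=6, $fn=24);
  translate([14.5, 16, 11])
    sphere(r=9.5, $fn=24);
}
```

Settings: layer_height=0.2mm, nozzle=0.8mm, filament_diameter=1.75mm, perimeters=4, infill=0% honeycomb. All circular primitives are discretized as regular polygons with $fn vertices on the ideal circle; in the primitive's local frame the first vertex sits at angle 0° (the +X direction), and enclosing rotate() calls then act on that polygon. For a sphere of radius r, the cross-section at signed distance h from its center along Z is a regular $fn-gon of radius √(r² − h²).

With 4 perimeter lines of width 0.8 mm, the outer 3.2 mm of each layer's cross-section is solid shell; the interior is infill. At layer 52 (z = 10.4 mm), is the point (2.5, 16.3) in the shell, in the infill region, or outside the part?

At z = 10.4 mm: the cone is absent (z outside [0, 9]); the sphere at (14.5, 16): section is a regular 24-gon, circumradius = √(r²−h²) = √(9.5²−0.6²) = 9.481; Taking the union: only the r=9.5 sphere at (14.5, 16) is present, so the union is just that shape — 1 connected region. Overall, the cross-section is a single solid region. The nearest boundary edge runs (5.34, 18.45)→(5.02, 16.00); distance from the point to it = 2.54 mm. The point is not inside any of the regions above, so it lies outside the cross-section (2.54 mm from the nearest boundary).

outside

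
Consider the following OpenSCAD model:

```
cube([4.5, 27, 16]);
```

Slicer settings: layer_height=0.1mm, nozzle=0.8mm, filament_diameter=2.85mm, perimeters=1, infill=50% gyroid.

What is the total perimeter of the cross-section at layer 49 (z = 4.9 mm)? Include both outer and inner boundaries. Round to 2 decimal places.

63.00 mm

At z = 4.9 mm: the 4.5×27 cube contributes its full rectangle (perimeter 63.00 mm). Overall, the cross-section is a single solid region. Total boundary length (outer) = 63.00 mm.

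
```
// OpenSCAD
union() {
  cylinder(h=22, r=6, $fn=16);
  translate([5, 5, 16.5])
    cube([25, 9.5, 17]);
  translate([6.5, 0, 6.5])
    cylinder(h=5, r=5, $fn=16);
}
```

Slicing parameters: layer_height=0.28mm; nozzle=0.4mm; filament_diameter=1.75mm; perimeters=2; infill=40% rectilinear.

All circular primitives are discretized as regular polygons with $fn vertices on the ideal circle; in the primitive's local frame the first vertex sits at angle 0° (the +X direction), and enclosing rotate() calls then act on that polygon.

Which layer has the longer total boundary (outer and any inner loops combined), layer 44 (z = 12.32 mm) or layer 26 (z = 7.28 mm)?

layer 26 (z = 7.28 mm)

Layer 44 (z = 12.32): the cylinder: section is a regular 16-gon, circumradius r=6 (perimeter = 2·16·6.000·sin(180°/16) = 37.46 mm); the cube at (5, 5) is not intersected at this z (z outside [16.5, 33.5]); the cylinder at (6.5, 0) is not intersected at this z (z outside [6.5, 11.5]); Taking the union: only the r=6 cylinder is present, so the union is just that shape — boundary = 37.46 mm. So its perimeter = 37.46 mm. Layer 26 (z = 7.28): the r=6 cylinder gives a regular 16-gon of circumradius 6 (constant along its height) (perimeter = 2·16·6.000·sin(180°/16) = 37.46 mm); the cube at (5, 5) is not intersected at this z (z outside [16.5, 33.5]); the r=5 cylinder at (6.5, 0) gives a regular 16-gon of circumradius 5 (constant along its height) (perimeter = 2·16·5.000·sin(180°/16) = 31.21 mm); Taking the union: the regions partially overlap (shared area 26.30 mm²), so the edge portions inside another operand are dropped and the merged outline is re-measured after clipping — boundary = 48.43 mm. So its perimeter = 48.43 mm. Layer 26 is larger (48.43 vs 37.46 mm).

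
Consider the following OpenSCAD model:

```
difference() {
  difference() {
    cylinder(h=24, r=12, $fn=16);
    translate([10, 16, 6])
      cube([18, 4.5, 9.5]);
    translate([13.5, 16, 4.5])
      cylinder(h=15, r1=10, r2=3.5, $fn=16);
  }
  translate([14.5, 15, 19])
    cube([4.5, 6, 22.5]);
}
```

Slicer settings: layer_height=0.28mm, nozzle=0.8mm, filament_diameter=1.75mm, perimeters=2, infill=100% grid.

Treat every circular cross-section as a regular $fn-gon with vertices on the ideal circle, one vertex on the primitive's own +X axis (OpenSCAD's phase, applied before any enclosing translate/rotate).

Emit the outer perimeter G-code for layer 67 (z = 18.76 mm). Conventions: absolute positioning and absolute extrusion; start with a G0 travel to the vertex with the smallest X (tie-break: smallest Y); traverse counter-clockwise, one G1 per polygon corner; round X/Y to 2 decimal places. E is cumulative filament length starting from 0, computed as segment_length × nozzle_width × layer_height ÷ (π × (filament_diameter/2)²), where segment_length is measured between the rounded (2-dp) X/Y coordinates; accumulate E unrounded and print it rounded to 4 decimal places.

G0 X-12.00 Y0.00 Z18.76
G1 X-11.09 Y-4.59 E0.4358
G1 X-8.49 Y-8.49 E0.8723
G1 X-4.59 Y-11.09 E1.3088
G1 X0.00 Y-12.00 E1.7446
G1 X4.59 Y-11.09 E2.1804
G1 X8.49 Y-8.49 E2.6169
G1 X11.09 Y-4.59 E3.0534
G1 X12.00 Y0.00 E3.4892
G1 X11.09 Y4.59 E3.9249
G1 X8.49 Y8.49 E4.3615
G1 X4.59 Y11.09 E4.7980
G1 X0.00 Y12.00 E5.2338
G1 X-4.59 Y11.09 E5.6695
G1 X-8.49 Y8.49 E6.1060
G1 X-11.09 Y4.59 E6.5426
G1 X-12.00 Y0.00 E6.9783

At z = 18.76 mm: the cylinder: section is a regular 16-gon, circumradius r=12; the cube at (10, 16) is not intersected at this z (z outside [6, 15.5]); the cone at (13.5, 16): at t=0.951 of its height the radius interpolates to r₁+(r₂−r₁)t = 3.821, giving a regular 16-gon of that circumradius; Taking the first minus the rest: starting from the r=12 cylinder, the cone at (13.5, 16) misses the remaining region (no effect) — 1 connected region; the cube at (14.5, 15) is absent (z outside [19, 41.5]); Subtracting the remaining from the first: none of the subtracted shapes is present at this height, so the result so far is unchanged — 1 connected region. The outline is a single polygon with 16 vertices. Extrusion per mm of travel: 0.8 × 0.28 / (π × 0.875²) = 0.093128. Accumulating E over each segment gives final E = 6.9783.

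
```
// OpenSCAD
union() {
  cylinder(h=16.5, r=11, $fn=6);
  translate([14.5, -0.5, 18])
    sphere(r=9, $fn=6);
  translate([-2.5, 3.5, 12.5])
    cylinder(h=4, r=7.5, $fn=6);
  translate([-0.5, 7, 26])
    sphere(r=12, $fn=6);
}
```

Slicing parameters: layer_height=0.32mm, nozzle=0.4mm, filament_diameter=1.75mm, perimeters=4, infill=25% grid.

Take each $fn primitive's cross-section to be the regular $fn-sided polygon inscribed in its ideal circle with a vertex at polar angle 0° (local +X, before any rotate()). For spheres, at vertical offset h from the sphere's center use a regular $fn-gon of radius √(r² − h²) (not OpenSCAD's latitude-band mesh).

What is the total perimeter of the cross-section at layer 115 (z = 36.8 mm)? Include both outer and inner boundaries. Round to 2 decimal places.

At z = 36.8 mm: the cylinder does not reach this height (z outside [0, 16.5]); the sphere at (14.5, -0.5) does not reach this height (|z−center|=18.800 > r=9); the cylinder at (-2.5, 3.5) does not reach this height (z outside [12.5, 16.5]); the r=12 sphere at (-0.5, 7) slices to a regular 6-gon of circumradius 5.231 (√(r²−h²) with h=10.8 from center) (perimeter = 2·6·5.231·sin(180°/6) = 31.38 mm); Taking the union: only the r=12 sphere at (-0.5, 7) is present, so the union is just that shape — boundary = 31.38 mm. Overall, the cross-section is a single solid region. Total boundary length (outer) = 31.38 mm.

31.38 mm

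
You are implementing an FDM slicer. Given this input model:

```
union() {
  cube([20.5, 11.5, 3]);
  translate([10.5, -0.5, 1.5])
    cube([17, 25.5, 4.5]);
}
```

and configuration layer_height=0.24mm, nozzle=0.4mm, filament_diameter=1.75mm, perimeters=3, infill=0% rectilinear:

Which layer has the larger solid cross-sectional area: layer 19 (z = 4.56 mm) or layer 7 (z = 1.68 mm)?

Layer 19 (z = 4.56): the cube is absent (z outside [0, 3]); the cube at (10.5, -0.5) (footprint 17×25.5) is included at this height (area 433.50 mm²); Taking the union: only the 17×25.5 cube at (10.5, -0.5) is present, so the union is just that shape — area = 433.50 mm². So its area = 433.50 mm². Layer 7 (z = 1.68): the cube is present — its section is the full 20.5×11.5 rectangle (area 235.75 mm²); the cube at (10.5, -0.5) is present — its section is the full 17×25.5 rectangle (area 433.50 mm²); Combining (union): the regions partially overlap — summed areas 669.25 mm² minus the doubly-counted overlap 115.00 mm² gives 554.25 mm² — area = 554.25 mm². So its area = 554.25 mm². Layer 7 is larger (554.25 vs 433.50 mm²).

layer 7 (z = 1.68 mm)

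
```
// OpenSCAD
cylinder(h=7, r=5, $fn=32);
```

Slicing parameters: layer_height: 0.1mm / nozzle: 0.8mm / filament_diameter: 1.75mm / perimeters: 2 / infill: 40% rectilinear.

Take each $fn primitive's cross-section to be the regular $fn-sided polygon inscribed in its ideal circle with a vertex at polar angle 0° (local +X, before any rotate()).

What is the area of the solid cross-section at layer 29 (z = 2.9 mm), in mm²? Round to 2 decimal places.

At z = 2.9 mm: the r=5 cylinder gives a regular 32-gon of circumradius 5 (constant along its height) (area = (32/2)·5.000²·sin(360°/32) = 78.04 mm²). Overall, the cross-section is a single solid region. Net area = 78.04 mm².

78.04 mm²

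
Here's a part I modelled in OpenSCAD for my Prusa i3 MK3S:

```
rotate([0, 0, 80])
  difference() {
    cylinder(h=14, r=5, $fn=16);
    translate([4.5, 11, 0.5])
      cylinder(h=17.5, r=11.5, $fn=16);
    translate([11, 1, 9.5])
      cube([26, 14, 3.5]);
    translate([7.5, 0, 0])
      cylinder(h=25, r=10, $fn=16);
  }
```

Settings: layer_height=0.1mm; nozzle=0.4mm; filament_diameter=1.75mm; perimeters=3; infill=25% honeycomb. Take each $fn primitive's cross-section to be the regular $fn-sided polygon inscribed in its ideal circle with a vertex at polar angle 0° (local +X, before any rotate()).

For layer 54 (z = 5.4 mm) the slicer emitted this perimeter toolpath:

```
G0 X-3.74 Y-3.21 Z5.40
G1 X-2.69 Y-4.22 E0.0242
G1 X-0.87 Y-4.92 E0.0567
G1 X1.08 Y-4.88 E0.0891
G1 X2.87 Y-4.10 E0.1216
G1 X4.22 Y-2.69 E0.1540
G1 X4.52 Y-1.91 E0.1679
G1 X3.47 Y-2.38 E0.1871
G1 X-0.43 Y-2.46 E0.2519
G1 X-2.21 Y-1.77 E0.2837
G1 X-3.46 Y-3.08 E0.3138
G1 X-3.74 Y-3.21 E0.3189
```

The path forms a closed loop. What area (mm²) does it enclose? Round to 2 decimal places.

15.72 mm²

Apply the shoelace formula to the sequence of (X, Y) vertices; enclosed area = 15.72 mm².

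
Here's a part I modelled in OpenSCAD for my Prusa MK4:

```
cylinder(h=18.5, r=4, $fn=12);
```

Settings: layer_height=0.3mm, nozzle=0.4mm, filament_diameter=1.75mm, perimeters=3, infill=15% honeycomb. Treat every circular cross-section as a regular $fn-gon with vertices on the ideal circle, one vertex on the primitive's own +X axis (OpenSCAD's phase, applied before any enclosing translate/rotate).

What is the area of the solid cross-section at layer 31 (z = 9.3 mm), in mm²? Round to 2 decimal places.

At z = 9.3 mm: the r=4 cylinder contributes a regular 12-gon of circumradius 4 (area = (12/2)·4.000²·sin(360°/12) = 48.00 mm²). Overall, the cross-section is a single solid region. Net area = 48.00 mm².

48.00 mm²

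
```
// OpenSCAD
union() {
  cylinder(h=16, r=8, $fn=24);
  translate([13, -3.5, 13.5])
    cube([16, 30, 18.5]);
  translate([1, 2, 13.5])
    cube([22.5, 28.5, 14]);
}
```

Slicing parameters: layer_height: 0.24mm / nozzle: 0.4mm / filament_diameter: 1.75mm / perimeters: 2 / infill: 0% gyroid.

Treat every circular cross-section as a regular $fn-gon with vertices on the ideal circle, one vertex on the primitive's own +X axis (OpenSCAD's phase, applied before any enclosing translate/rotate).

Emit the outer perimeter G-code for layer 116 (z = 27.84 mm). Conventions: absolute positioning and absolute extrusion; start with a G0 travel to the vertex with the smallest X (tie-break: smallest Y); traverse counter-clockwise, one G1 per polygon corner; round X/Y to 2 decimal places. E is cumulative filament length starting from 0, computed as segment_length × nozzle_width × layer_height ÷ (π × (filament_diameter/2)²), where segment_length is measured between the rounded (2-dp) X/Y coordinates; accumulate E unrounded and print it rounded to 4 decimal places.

At z = 27.84 mm: the cylinder does not reach this height (z outside [0, 16]); the 16×30 cube at (13, -3.5) contributes its full rectangle; the cube at (1, 2) is not intersected at this z (z outside [13.5, 27.5]); Combining (union): only the 16×30 cube at (13, -3.5) is present, so the union is just that shape — 1 connected region. The outline is a single polygon with 4 vertices. Extrusion per mm of travel: 0.4 × 0.24 / (π × 0.875²) = 0.039912. Accumulating E over each segment gives final E = 3.6719.

G0 X13.00 Y-3.50 Z27.84
G1 X29.00 Y-3.50 E0.6386
G1 X29.00 Y26.50 E1.8360
G1 X13.00 Y26.50 E2.4746
G1 X13.00 Y-3.50 E3.6719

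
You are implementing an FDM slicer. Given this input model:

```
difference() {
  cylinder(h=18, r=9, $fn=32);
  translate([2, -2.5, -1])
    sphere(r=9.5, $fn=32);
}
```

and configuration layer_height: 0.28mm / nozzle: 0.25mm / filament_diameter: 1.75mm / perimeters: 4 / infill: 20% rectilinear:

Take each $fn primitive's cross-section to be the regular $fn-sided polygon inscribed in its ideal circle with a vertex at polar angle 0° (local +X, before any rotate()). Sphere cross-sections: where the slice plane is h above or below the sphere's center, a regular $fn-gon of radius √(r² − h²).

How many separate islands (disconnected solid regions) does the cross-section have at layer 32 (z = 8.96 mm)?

At z = 8.96 mm: the r=9 cylinder contributes a regular 32-gon of circumradius 9; the sphere at (2, -2.5) does not reach this height (|z−center|=9.960 > r=9.5); Subtracting the remaining from the first: none of the subtracted shapes is present at this height, so the r=9 cylinder is unchanged — 1 connected region. Overall, the cross-section is a single solid region. Island count = 1.

1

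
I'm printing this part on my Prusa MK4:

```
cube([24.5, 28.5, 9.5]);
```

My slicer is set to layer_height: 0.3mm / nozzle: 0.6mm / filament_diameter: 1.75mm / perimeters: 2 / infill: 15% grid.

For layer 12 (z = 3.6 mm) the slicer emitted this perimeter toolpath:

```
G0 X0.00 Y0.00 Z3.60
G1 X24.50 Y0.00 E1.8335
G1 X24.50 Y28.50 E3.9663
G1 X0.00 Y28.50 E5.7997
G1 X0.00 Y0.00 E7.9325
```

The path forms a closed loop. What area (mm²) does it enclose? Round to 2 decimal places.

698.25 mm²

Apply the shoelace formula to the sequence of (X, Y) vertices; enclosed area = 698.25 mm².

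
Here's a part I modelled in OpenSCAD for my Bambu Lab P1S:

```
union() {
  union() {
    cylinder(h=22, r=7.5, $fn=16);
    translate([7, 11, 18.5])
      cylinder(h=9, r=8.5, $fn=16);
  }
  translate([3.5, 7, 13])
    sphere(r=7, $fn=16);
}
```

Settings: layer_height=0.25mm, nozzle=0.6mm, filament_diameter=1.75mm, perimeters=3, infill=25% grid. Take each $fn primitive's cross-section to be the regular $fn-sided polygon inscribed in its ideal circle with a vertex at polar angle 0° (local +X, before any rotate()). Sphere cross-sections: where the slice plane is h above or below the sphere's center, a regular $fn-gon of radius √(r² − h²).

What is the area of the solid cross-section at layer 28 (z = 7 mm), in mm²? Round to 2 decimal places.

At z = 7 mm: the r=7.5 cylinder gives a regular 16-gon of circumradius 7.5 (constant along its height) (area = (16/2)·7.500²·sin(360°/16) = 172.21 mm²); the cylinder at (7, 11) does not reach this height (z outside [18.5, 27.5]); Merging all regions: only the r=7.5 cylinder is present, so the union is just that shape — area = 172.21 mm²; the r=7 sphere at (3.5, 7) contributes a regular 16-gon of circumradius √(7²−6²) = 3.606 (area = (16/2)·3.606²·sin(360°/16) = 39.80 mm²); Combining (union): the regions partially overlap — summed areas 212.01 mm² minus the doubly-counted overlap 15.00 mm² gives 197.01 mm² — area = 197.01 mm². Overall, the cross-section is a single solid region. Net area = 197.01 mm².

197.01 mm²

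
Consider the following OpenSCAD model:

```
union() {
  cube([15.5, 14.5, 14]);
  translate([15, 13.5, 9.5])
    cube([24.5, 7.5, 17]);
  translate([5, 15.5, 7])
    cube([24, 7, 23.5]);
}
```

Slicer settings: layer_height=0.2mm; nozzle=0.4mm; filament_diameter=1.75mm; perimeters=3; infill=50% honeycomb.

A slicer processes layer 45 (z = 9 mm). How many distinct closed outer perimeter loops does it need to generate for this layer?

2

At z = 9 mm: the 15.5×14.5 cube contributes its full rectangle; the cube at (15, 13.5) does not reach this height (z outside [9.5, 26.5]); the cube at (5, 15.5) is present — its section is the full 24×7 rectangle; Combining (union): the 2 present regions are separate (no shared area or edge), so areas and boundary lengths simply add and each stays a separate island — 2 connected regions. The result has 2 disconnected regions.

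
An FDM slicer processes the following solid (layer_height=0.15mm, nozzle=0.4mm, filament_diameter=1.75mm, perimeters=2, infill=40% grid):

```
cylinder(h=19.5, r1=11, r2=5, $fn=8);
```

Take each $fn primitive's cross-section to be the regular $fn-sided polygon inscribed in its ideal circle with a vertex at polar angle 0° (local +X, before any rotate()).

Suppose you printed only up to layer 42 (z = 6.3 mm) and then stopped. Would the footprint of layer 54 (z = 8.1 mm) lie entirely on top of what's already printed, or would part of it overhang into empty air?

entirely on top

Compare the two slices. At z = 6.3: the cone: at t=0.323 of its height the radius interpolates to r₁+(r₂−r₁)t = 9.062, giving a regular 8-gon of that circumradius (area = (8/2)·9.062²·sin(360°/8) = 232.25 mm²). At z = 8.1: the cone: at t=0.415 of its height the radius interpolates to r₁+(r₂−r₁)t = 8.508, giving a regular 8-gon of that circumradius (area = (8/2)·8.508²·sin(360°/8) = 204.72 mm²). Checking containment: the cross-section at z = 8.1 is a subset of the cross-section at z = 6.3.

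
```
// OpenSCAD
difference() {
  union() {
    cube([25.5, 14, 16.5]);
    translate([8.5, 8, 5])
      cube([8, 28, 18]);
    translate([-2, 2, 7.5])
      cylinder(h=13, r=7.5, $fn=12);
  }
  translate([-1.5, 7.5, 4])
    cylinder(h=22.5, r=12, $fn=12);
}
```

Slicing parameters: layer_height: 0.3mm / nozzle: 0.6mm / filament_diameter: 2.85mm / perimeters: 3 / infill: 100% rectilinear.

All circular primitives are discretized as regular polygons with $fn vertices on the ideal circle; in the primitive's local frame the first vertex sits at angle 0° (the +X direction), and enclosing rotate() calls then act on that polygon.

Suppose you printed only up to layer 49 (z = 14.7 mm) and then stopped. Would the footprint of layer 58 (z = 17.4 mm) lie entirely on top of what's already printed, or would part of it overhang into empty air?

Compare the two slices. At z = 14.7: the 25.5×14 cube contributes its full rectangle (area 357.00 mm²); the cube at (8.5, 8) is present — its section is the full 8×28 rectangle (area 224.00 mm²); the cylinder at (-2, 2): section is a regular 12-gon, circumradius r=7.5 (area = (12/2)·7.500²·sin(360°/12) = 168.75 mm²); Taking the union: the regions partially overlap — summed areas 749.75 mm² minus the doubly-counted overlap 86.19 mm² gives 663.56 mm² — area = 663.56 mm²; the r=12 cylinder at (-1.5, 7.5) gives a regular 12-gon of circumradius 12 (constant along its height) (area = (12/2)·12.000²·sin(360°/12) = 432.00 mm²); Subtracting the remaining from the first: starting from that combined region (663.56 mm²), the r=12 cylinder at (-1.5, 7.5) partially overlaps it — only the 254.49 mm² overlap (of its 432.00 mm²) is removed, clipping the outline — area = 409.07 mm². At z = 17.4: the cube is absent (z outside [0, 16.5]); the 8×28 cube at (8.5, 8) contributes its full rectangle (area 224.00 mm²); the r=7.5 cylinder at (-2, 2) gives a regular 12-gon of circumradius 7.5 (constant along its height) (area = (12/2)·7.500²·sin(360°/12) = 168.75 mm²); Combining (union): the 2 present regions are separate (no shared area or edge), so areas and boundary lengths simply add and each stays a separate island — area = 392.75 mm²; the r=12 cylinder at (-1.5, 7.5) contributes a regular 12-gon of circumradius 12 (area = (12/2)·12.000²·sin(360°/12) = 432.00 mm²); Taking the first minus the rest: starting from that combined region (392.75 mm²), the r=12 cylinder at (-1.5, 7.5) partially overlaps it — only the 166.08 mm² overlap (of its 432.00 mm²) is removed, clipping the outline — area = 226.67 mm². Checking containment: the cross-section at z = 17.4 is a subset of the cross-section at z = 14.7.

entirely on top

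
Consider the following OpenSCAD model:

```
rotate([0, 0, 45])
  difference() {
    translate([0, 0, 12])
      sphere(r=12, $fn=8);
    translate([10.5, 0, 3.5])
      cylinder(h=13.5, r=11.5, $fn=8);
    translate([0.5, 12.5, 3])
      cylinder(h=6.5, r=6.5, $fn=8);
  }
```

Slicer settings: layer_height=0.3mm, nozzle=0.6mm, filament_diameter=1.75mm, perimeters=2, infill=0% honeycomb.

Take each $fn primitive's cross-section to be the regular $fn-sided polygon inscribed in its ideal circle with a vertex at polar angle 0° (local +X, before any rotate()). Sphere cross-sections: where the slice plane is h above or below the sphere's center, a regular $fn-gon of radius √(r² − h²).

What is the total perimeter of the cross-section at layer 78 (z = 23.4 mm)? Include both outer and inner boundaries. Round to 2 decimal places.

At z = 23.4 mm: the sphere: section is a regular 8-gon, circumradius = √(r²−h²) = √(12²−11.4²) = 3.747 (perimeter = 2·8·3.747·sin(180°/8) = 22.94 mm); the cylinder at (10.5, 0) is absent (z outside [3.5, 17]); the cylinder at (0.5, 12.5) is not intersected at this z (z outside [3, 9.5]); Taking the first minus the rest: none of the subtracted shapes is present at this height, so the r=12 sphere is unchanged — boundary = 22.94 mm; (rotated 45° about Z; rotation is an isometry so areas/perimeters/island counts are preserved). Overall, the cross-section is a single solid region. Total boundary length (outer) = 22.94 mm.

22.94 mm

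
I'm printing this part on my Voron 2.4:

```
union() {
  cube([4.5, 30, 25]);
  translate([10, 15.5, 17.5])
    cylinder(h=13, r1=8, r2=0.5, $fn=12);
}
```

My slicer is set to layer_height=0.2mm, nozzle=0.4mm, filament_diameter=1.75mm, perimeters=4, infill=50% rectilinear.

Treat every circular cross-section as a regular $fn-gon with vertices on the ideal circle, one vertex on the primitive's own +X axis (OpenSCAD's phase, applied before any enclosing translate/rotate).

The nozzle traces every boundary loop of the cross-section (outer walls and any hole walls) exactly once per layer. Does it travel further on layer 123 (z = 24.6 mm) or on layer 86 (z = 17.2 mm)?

layer 123 (z = 24.6 mm)

Layer 123 (z = 24.6): the cube is present — its section is the full 4.5×30 rectangle (perimeter 69.00 mm); the cone at (10, 15.5) contributes a regular 12-gon of circumradius 3.904 (interpolated between r1=8 and r2=0.5 at t=0.546) (perimeter = 2·12·3.904·sin(180°/12) = 24.25 mm); Merging all regions: the 2 present regions are separate (no shared area or edge), so areas and boundary lengths simply add and each stays a separate island — boundary = 93.25 mm. So its perimeter = 93.25 mm. Layer 86 (z = 17.2): the 4.5×30 cube contributes its full rectangle (perimeter 69.00 mm); the cone at (10, 15.5) does not reach this height (z outside [17.5, 30.5]); Combining (union): only the 4.5×30 cube is present, so the union is just that shape — boundary = 69.00 mm. So its perimeter = 69.00 mm. Layer 123 is larger (93.25 vs 69.00 mm).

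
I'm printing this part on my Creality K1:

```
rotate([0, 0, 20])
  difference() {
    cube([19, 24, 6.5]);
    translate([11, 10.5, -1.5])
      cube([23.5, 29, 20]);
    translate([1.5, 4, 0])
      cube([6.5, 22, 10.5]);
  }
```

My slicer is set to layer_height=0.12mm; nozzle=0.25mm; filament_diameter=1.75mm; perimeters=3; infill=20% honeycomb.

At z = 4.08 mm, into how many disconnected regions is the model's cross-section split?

At z = 4.08 mm: the cube is present — its section is the full 19×24 rectangle; the 23.5×29 cube at (11, 10.5) contributes its full rectangle; the 6.5×22 cube at (1.5, 4) contributes its full rectangle; After the difference (first − rest): starting from the 19×24 cube, the 23.5×29 cube at (11, 10.5) partially overlaps it — only the 108.00 mm² overlap (of its 681.50 mm²) is removed, clipping the outline; the 6.5×22 cube at (1.5, 4) partially overlaps it — only the 130.00 mm² overlap (of its 143.00 mm²) is removed, clipping the outline — 1 connected region; (whole slice rotated 20° about Z — lengths, areas and connectivity unchanged). The result has 1 disconnected region.

1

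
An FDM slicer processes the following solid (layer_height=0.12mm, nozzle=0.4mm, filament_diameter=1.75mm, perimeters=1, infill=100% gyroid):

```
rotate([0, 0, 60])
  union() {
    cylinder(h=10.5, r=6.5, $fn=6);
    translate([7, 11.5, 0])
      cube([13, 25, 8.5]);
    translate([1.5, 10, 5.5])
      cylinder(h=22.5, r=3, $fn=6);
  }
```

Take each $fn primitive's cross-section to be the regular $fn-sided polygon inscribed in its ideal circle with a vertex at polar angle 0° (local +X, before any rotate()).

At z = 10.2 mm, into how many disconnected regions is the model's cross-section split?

2

At z = 10.2 mm: the r=6.5 cylinder gives a regular 6-gon of circumradius 6.5 (constant along its height); the cube at (7, 11.5) does not reach this height (z outside [0, 8.5]); the r=3 cylinder at (1.5, 10) gives a regular 6-gon of circumradius 3 (constant along its height); Taking the union: the 2 present regions are separate (no shared area or edge), so areas and boundary lengths simply add and each stays a separate island — 2 connected regions; (rotated 60° about Z; rotation is an isometry so areas/perimeters/island counts are preserved). The result has 2 disconnected regions.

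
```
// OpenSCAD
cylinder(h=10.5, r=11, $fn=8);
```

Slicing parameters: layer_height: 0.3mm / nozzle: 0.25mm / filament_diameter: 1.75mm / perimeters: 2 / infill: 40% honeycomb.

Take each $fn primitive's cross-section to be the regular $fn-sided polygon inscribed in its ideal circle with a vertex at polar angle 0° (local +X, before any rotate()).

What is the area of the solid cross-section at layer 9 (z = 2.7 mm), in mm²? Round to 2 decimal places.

At z = 2.7 mm: the cylinder: section is a regular 8-gon, circumradius r=11 (area = (8/2)·11.000²·sin(360°/8) = 342.24 mm²). Overall, the cross-section is a single solid region. Net area = 342.24 mm².

342.24 mm²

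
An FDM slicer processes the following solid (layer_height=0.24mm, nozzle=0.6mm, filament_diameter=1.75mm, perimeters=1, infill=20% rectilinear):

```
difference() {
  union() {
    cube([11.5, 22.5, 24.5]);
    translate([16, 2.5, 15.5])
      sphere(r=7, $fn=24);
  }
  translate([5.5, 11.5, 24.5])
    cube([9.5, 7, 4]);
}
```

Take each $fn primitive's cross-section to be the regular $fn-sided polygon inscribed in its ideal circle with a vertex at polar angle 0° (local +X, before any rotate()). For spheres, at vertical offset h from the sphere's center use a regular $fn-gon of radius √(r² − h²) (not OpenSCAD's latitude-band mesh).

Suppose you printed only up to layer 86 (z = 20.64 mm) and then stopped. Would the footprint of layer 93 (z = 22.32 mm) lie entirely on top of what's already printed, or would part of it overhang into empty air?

entirely on top

Compare the two slices. At z = 20.64: the 11.5×22.5 cube contributes its full rectangle (area 258.75 mm²); the r=7 sphere at (16, 2.5) slices to a regular 24-gon of circumradius 4.752 (√(r²−h²) with h=5.14 from center) (area = (24/2)·4.752²·sin(360°/24) = 70.13 mm²); Merging all regions: the regions partially overlap — summed areas 328.88 mm² minus the doubly-counted overlap 0.44 mm² gives 328.44 mm² — area = 328.44 mm²; the cube at (5.5, 11.5) is absent (z outside [24.5, 28.5]); Taking the first minus the rest: none of the subtracted shapes is present at this height, so the result so far is unchanged — area = 328.44 mm². At z = 22.32: the cube is present — its section is the full 11.5×22.5 rectangle (area 258.75 mm²); the sphere at (16, 2.5): section is a regular 24-gon, circumradius = √(r²−h²) = √(7²−6.82²) = 1.577 (area = (24/2)·1.577²·sin(360°/24) = 7.73 mm²); Combining (union): the 2 present regions are separate (no shared area or edge), so areas and boundary lengths simply add and each stays a separate island — area = 266.48 mm²; the cube at (5.5, 11.5) does not reach this height (z outside [24.5, 28.5]); Taking the first minus the rest: none of the subtracted shapes is present at this height, so that combined region is unchanged — area = 266.48 mm². Checking containment: the cross-section at z = 22.32 is a subset of the cross-section at z = 20.64.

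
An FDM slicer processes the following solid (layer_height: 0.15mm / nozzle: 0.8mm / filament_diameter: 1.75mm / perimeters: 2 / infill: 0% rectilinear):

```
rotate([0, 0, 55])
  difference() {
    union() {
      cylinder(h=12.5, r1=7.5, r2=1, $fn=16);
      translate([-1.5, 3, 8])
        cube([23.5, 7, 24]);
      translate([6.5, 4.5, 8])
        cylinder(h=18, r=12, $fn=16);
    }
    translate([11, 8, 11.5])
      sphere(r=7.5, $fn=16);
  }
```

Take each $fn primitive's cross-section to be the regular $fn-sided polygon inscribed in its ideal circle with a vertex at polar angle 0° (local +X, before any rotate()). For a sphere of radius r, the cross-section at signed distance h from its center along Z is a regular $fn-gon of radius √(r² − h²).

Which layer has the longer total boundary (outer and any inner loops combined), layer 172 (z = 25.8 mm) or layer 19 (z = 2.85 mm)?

layer 172 (z = 25.8 mm)

Layer 172 (z = 25.8): the cone does not reach this height (z outside [0, 12.5]); the 23.5×7 cube at (-1.5, 3) contributes its full rectangle (perimeter 61.00 mm); the r=12 cylinder at (6.5, 4.5) contributes a regular 16-gon of circumradius 12 (perimeter = 2·16·12.000·sin(180°/16) = 74.91 mm); Combining (union): the regions partially overlap (shared area 136.57 mm²), so the edge portions inside another operand are dropped and the merged outline is re-measured after clipping — boundary = 83.43 mm; the sphere at (11, 8) is not intersected at this z (|z−center|=14.300 > r=7.5); After the difference (first − rest): none of the subtracted shapes is present at this height, so that combined region is unchanged — boundary = 83.43 mm; (whole slice rotated 55° about Z — lengths, areas and connectivity unchanged). So its perimeter = 83.43 mm. Layer 19 (z = 2.85): the cone contributes a regular 16-gon of circumradius 6.018 (interpolated between r1=7.5 and r2=1 at t=0.228) (perimeter = 2·16·6.018·sin(180°/16) = 37.57 mm); the cube at (-1.5, 3) does not reach this height (z outside [8, 32]); the cylinder at (6.5, 4.5) is not intersected at this z (z outside [8, 26]); Merging all regions: only the cone is present, so the union is just that shape — boundary = 37.57 mm; the sphere at (11, 8) is absent (|z−center|=8.650 > r=7.5); Subtracting the remaining from the first: none of the subtracted shapes is present at this height, so the result so far is unchanged — boundary = 37.57 mm; (rotated 55° about Z; rotation is an isometry so areas/perimeters/island counts are preserved). So its perimeter = 37.57 mm. Layer 172 is larger (83.43 vs 37.57 mm).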